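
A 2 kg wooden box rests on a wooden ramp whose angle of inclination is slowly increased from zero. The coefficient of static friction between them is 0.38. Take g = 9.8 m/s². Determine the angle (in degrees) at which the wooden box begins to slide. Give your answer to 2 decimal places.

20.81°

At the threshold of sliding, static friction is at its maximum μ_s N and exactly balances the weight component along the incline: mg sin θ = μ_s mg cos θ.
Hence tan θ = μ_s = 0.38, so θ = arctan(0.38) = 20.8068°.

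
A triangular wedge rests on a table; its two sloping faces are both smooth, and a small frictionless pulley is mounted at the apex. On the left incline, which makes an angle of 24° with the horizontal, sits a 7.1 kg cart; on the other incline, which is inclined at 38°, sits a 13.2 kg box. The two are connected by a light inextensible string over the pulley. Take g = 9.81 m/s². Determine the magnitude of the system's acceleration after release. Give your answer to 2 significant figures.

2.5 m/s²

Resolve each weight along its own incline: the 7.1 kg mass has component 7.1 × 9.81 × sin 24° = 28.330 N down its slope, and the 13.2 kg mass has 13.2 × 9.81 × sin 38° = 79.723 N down its slope.
The 13.2 kg side's 79.723 N exceeds the other side's 28.330 N, so that mass slides down and the 7.1 kg mass slides up. Taking that direction as positive, Newton's second law for the whole system gives 79.723 − 28.330 = (7.1 + 13.2) a, so a = 51.393 / 20.3 = 2.5317 m/s².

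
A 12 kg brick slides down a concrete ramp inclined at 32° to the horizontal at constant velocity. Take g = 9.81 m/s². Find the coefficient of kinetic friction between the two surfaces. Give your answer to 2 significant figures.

At constant velocity the net force along the incline is zero: mg sin 32° = μ mg cos 32°.
So μ = tan 32° = 0.5299 / 0.8480 = 0.6249.

0.62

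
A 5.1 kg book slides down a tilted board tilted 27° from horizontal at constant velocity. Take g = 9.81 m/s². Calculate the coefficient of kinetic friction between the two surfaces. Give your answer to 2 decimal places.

At constant velocity the net force along the incline is zero: mg sin 27° = μ mg cos 27°.
So μ = tan 27° = 0.4540 / 0.8910 = 0.5095.

0.51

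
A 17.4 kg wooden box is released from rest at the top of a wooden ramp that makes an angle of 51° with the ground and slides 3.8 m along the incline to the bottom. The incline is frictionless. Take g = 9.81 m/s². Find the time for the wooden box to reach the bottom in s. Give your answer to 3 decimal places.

0.998 s

The weight component along the incline is mg sin 51° = 132.654 N and the normal force is N = mg cos 51° = 107.421 N.
With no friction, a = g sin 51° = 7.6238 m/s².
Starting from rest, L = ½at², so t = √(2L/a) = √(2 × 3.8 / 7.6238) = 0.9984 s.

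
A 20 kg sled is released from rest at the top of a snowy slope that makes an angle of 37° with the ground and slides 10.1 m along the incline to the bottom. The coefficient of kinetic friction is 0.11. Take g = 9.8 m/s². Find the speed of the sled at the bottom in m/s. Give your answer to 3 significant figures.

The weight component along the incline is mg sin 37° = 117.956 N and the normal force is N = mg cos 37° = 156.533 N.
Friction up the slope is f = μN = 0.11 × 156.533 = 17.219 N, so the net downslope force is 117.956 − 17.219 = 100.737 N and a = 100.737 / 20 = 5.0368 m/s².
Starting from rest over a distance of 10.1 m, v² = 2aL = 2 × 5.0368 × 10.1 = 101.7434, so v = 10.0868 m/s.

10.1 m/s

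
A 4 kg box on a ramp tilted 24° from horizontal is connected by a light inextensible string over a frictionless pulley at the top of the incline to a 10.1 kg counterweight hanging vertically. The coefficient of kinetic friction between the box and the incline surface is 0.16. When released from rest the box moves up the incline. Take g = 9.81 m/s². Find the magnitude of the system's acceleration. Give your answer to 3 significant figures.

For the box on the incline: the weight component along the slope is m₁g sin 24° = 4 × 9.81 × 0.4067 = 15.959 N and the normal force is N = m₁g cos 24° = 35.848 N.
Kinetic friction opposes the box's motion up the incline: f = μN = 0.16 × 35.848 = 5.736 N acting down the slope.
Newton's second law for the box (up-slope positive): T − 15.959 − 5.736 = 4 a. For the hanging counterweight (downward positive): 10.1 × 9.81 − T = 10.1 a.
Adding the two equations eliminates T: 77.386 = 14.1 a, so a = 5.4884 m/s².

5.49 m/s²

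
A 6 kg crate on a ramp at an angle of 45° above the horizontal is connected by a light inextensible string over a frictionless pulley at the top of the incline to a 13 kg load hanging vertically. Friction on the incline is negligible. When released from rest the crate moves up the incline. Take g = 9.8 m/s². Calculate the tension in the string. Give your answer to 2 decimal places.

68.68 N

For the crate on the incline: the weight component along the slope is m₁g sin 45° = 6 × 9.8 × 0.7071 = 41.577 N and the normal force is N = m₁g cos 45° = 41.578 N.
Newton's second law for the crate (up-slope positive): T − 41.577 = 6 a. For the hanging load (downward positive): 13 × 9.8 − T = 13 a.
Adding the two equations eliminates T: 85.823 = 19 a, so a = 4.5170 m/s².
Then from the hanging load's equation, T = 13 × (9.8 − 4.5170) = 68.679 N.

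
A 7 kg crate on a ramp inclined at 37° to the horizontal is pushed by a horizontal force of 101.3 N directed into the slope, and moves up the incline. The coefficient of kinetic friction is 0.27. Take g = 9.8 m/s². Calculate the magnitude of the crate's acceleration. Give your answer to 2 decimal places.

1.19 m/s²

The horizontal push has components F cos 37° = 101.3 × 0.7986 = 80.898 N up the incline and F sin 37° = 101.3 × 0.6018 = 60.962 N pressing into the surface.
The normal force is therefore N = mg cos 37° + F sin 37° = 54.784 + 60.962 = 115.746 N, and kinetic friction down the slope is μN = 0.27 × 115.746 = 31.251 N.
Along the incline: F cos 37° − mg sin 37° − μN = ma, so 80.898 − 41.283 − 31.251 = 7 a, giving a = 1.1949 m/s².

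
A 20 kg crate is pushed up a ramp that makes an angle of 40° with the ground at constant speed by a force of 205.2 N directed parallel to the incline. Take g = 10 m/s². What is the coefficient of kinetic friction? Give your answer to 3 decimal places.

0.500

At constant speed ΣF = 0 along the incline. The applied 205.2 N acts up the slope; the weight component mg sin 40° = 128.558 N and kinetic friction μN both act down the slope.
So 205.2 = 128.558 + μ × 153.209, giving μ = (205.2 − 128.558) / 153.209 = 0.5002.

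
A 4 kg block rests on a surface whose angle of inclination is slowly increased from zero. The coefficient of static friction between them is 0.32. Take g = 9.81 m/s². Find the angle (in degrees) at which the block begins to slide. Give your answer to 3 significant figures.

17.7°

At the threshold of sliding, static friction is at its maximum μ_s N and exactly balances the weight component along the incline: mg sin θ = μ_s mg cos θ.
Hence tan θ = μ_s = 0.32, so θ = arctan(0.32) = 17.7447°.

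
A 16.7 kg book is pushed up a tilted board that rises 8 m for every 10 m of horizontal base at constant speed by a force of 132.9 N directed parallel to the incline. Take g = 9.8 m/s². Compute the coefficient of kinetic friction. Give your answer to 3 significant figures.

At constant speed ΣF = 0 along the incline. The applied 132.9 N acts up the slope; the weight component mg sin 38.66° = 102.238 N and kinetic friction μN both act down the slope.
So 132.9 = 102.238 + μ × 127.797, giving μ = (132.9 − 102.238) / 127.797 = 0.2399.

0.240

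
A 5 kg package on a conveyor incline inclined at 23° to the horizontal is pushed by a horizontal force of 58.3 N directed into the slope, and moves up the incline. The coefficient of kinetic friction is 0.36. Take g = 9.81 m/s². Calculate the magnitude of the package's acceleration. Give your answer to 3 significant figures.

The horizontal push has components F cos 23° = 58.3 × 0.9205 = 53.665 N up the incline and F sin 23° = 58.3 × 0.3907 = 22.778 N pressing into the surface.
The normal force is therefore N = mg cos 23° + F sin 23° = 45.151 + 22.778 = 67.929 N, and kinetic friction down the slope is μN = 0.36 × 67.929 = 24.454 N.
Along the incline: F cos 23° − mg sin 23° − μN = ma, so 53.665 − 19.164 − 24.454 = 5 a, giving a = 2.0094 m/s².

2.01 m/s²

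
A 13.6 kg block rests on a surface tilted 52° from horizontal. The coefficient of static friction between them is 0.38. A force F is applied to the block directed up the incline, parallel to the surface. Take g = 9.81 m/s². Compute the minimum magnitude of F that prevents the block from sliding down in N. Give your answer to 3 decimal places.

The normal force is N = mg cos 52° = 82.139 N. With F at its minimum the block is on the verge of sliding down, so static friction is at its maximum μ_s N = 0.38 × 82.139 = 31.213 N and acts up the slope.
Equilibrium along the incline: F + μ_s N = mg sin 52°, so F = 105.133 − 31.213 = 73.920 N.

73.920 N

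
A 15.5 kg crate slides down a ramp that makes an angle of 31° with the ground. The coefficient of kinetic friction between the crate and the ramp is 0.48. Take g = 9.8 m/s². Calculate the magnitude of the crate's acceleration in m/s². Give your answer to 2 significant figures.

1.0 m/s²

Resolving the weight along the incline: the component pulling the crate down the slope is mg sin 31° = 15.5 × 9.8 × 0.5150 = 78.229 N, and the normal force is N = mg cos 31° = 15.5 × 9.8 × 0.8572 = 130.209 N.
Kinetic friction acts up the slope with magnitude f = μN = 0.48 × 130.209 = 62.500 N.
Net force along the incline is 78.229 − 62.500 = 15.729 N, so a = 15.729 / 15.5 = 1.0148 m/s².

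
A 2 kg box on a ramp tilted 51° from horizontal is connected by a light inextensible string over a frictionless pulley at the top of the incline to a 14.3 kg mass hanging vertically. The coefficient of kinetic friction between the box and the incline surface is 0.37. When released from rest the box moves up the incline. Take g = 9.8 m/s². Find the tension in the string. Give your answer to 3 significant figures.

For the box on the incline: the weight component along the slope is m₁g sin 51° = 2 × 9.8 × 0.7771 = 15.231 N and the normal force is N = m₁g cos 51° = 12.335 N.
Kinetic friction opposes the box's motion up the incline: f = μN = 0.37 × 12.335 = 4.564 N acting down the slope.
Newton's second law for the box (up-slope positive): T − 15.231 − 4.564 = 2 a. For the hanging mass (downward positive): 14.3 × 9.8 − T = 14.3 a.
Adding the two equations eliminates T: 120.345 = 16.3 a, so a = 7.3831 m/s².
Then from the hanging mass's equation, T = 14.3 × (9.8 − 7.3831) = 34.562 N.

34.6 N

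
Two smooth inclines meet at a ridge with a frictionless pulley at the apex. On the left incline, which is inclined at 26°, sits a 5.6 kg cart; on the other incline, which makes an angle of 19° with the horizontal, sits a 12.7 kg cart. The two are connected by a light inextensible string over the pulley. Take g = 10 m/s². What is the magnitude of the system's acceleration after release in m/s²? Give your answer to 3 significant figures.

Resolve each weight along its own incline: the 5.6 kg mass has component 5.6 × 10 × sin 26° = 24.549 N down its slope, and the 12.7 kg mass has 12.7 × 10 × sin 19° = 41.347 N down its slope.
The 12.7 kg side's 41.347 N exceeds the other side's 24.549 N, so that mass slides down and the 5.6 kg mass slides up. Taking that direction as positive, Newton's second law for the whole system gives 41.347 − 24.549 = (5.6 + 12.7) a, so a = 16.798 / 18.3 = 0.9179 m/s².

0.918 m/s²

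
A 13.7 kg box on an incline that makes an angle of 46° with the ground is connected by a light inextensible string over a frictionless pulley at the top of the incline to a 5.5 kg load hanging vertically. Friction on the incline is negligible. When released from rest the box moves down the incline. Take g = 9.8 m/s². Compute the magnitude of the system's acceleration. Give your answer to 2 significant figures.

For the box on the incline: the weight component along the slope is m₁g sin 46° = 13.7 × 9.8 × 0.7193 = 96.573 N and the normal force is N = m₁g cos 46° = 93.265 N.
Newton's second law for the box (down-slope positive): 96.573 − T = 13.7 a. For the hanging load (upward positive): T − 5.5 × 9.8 = 5.5 a.
Adding the two equations eliminates T: 42.673 = 19.2 a, so a = 2.2226 m/s².

2.2 m/s²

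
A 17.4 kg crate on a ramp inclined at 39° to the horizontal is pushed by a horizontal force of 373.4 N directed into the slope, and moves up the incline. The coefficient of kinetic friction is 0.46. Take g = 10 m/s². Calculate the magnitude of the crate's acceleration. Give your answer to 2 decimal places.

0.60 m/s²

The horizontal push has components F cos 39° = 373.4 × 0.7771 = 290.169 N up the incline and F sin 39° = 373.4 × 0.6293 = 234.981 N pressing into the surface.
The normal force is therefore N = mg cos 39° + F sin 39° = 135.215 + 234.981 = 370.196 N, and kinetic friction down the slope is μN = 0.46 × 370.196 = 170.290 N.
Along the incline: F cos 39° − mg sin 39° − μN = ma, so 290.169 − 109.498 − 170.290 = 17.4 a, giving a = 0.5966 m/s².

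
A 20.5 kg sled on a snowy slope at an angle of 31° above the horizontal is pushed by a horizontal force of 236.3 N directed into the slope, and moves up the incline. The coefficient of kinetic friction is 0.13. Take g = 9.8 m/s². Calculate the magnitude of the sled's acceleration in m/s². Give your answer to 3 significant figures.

The horizontal push has components F cos 31° = 236.3 × 0.8572 = 202.556 N up the incline and F sin 31° = 236.3 × 0.5150 = 121.695 N pressing into the surface.
The normal force is therefore N = mg cos 31° + F sin 31° = 172.211 + 121.695 = 293.906 N, and kinetic friction down the slope is μN = 0.13 × 293.906 = 38.208 N.
Along the incline: F cos 31° − mg sin 31° − μN = ma, so 202.556 − 103.464 − 38.208 = 20.5 a, giving a = 2.9700 m/s².

2.97 m/s²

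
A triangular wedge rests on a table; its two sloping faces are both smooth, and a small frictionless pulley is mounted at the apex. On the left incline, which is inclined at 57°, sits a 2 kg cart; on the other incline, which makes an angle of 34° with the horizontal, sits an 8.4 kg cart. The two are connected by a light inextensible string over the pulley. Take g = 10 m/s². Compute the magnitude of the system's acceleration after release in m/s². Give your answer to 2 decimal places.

Resolve each weight along its own incline: the 2 kg mass has component 2 × 10 × sin 57° = 16.773 N down its slope, and the 8.4 kg mass has 8.4 × 10 × sin 34° = 46.972 N down its slope.
The 8.4 kg side's 46.972 N exceeds the other side's 16.773 N, so that mass slides down and the 2 kg mass slides up. Taking that direction as positive, Newton's second law for the whole system gives 46.972 − 16.773 = (2 + 8.4) a, so a = 30.199 / 10.4 = 2.9038 m/s².

2.90 m/s²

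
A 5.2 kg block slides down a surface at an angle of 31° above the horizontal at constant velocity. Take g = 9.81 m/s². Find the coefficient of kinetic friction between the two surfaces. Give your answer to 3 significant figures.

At constant velocity the net force along the incline is zero: mg sin 31° = μ mg cos 31°.
So μ = tan 31° = 0.5150 / 0.8572 = 0.6008.

0.601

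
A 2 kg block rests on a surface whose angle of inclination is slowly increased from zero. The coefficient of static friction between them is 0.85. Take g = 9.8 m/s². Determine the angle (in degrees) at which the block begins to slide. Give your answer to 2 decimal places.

At the threshold of sliding, static friction is at its maximum μ_s N and exactly balances the weight component along the incline: mg sin θ = μ_s mg cos θ.
Hence tan θ = μ_s = 0.85, so θ = arctan(0.85) = 40.3645°.

40.36°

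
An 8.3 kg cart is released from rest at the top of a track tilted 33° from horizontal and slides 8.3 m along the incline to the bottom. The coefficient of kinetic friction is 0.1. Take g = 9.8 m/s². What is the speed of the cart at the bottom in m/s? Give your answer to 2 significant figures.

The weight component along the incline is mg sin 33° = 44.301 N and the normal force is N = mg cos 33° = 68.217 N.
Friction up the slope is f = μN = 0.1 × 68.217 = 6.822 N, so the net downslope force is 44.301 − 6.822 = 37.479 N and a = 37.479 / 8.3 = 4.5155 m/s².
Starting from rest over a distance of 8.3 m, v² = 2aL = 2 × 4.5155 × 8.3 = 74.9573, so v = 8.6578 m/s.

8.7 m/s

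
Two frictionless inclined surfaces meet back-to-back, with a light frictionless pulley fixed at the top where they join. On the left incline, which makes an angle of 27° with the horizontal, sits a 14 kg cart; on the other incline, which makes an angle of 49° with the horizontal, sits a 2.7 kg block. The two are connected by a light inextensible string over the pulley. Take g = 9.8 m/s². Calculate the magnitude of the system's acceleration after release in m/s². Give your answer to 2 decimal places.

2.53 m/s²

Resolve each weight along its own incline: the 14 kg mass has component 14 × 9.8 × sin 27° = 62.287 N down its slope, and the 2.7 kg mass has 2.7 × 9.8 × sin 49° = 19.970 N down its slope.
The 14 kg side's 62.287 N exceeds the other side's 19.970 N, so that mass slides down and the 2.7 kg mass slides up. Taking that direction as positive, Newton's second law for the whole system gives 62.287 − 19.970 = (14 + 2.7) a, so a = 42.317 / 16.7 = 2.5340 m/s².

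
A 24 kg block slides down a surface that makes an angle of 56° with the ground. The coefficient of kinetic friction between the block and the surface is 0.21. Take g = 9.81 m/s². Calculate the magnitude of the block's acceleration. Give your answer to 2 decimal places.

6.98 m/s²

Resolving the weight along the incline: the component pulling the block down the slope is mg sin 56° = 24 × 9.81 × 0.8290 = 195.180 N, and the normal force is N = mg cos 56° = 24 × 9.81 × 0.5592 = 131.658 N.
Kinetic friction acts up the slope with magnitude f = μN = 0.21 × 131.658 = 27.648 N.
Net force along the incline is 195.180 − 27.648 = 167.532 N, so a = 167.532 / 24 = 6.9805 m/s².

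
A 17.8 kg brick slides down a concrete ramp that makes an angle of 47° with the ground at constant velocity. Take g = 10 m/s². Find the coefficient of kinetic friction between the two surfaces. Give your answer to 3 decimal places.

At constant velocity the net force along the incline is zero: mg sin 47° = μ mg cos 47°.
So μ = tan 47° = 0.7314 / 0.6820 = 1.0724.

1.072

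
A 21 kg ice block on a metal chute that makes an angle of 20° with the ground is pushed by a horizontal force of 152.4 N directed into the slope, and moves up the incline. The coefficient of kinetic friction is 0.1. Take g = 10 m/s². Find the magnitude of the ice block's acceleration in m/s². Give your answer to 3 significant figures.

2.21 m/s²

The horizontal push has components F cos 20° = 152.4 × 0.9397 = 143.210 N up the incline and F sin 20° = 152.4 × 0.3420 = 52.121 N pressing into the surface.
The normal force is therefore N = mg cos 20° + F sin 20° = 197.337 + 52.121 = 249.458 N, and kinetic friction down the slope is μN = 0.1 × 249.458 = 24.946 N.
Along the incline: F cos 20° − mg sin 20° − μN = ma, so 143.210 − 71.820 − 24.946 = 21 a, giving a = 2.2116 m/s².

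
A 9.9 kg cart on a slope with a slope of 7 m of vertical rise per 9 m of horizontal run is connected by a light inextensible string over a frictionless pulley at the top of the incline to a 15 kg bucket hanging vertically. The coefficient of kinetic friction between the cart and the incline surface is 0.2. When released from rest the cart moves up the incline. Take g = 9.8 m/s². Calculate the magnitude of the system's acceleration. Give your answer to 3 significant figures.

2.90 m/s²

For the cart on the incline: the weight component along the slope is m₁g sin 37.87° = 9.9 × 9.8 × 0.6139 = 59.561 N and the normal force is N = m₁g cos 37.87° = 76.583 N.
Kinetic friction opposes the cart's motion up the incline: f = μN = 0.2 × 76.583 = 15.317 N acting down the slope.
Newton's second law for the cart (up-slope positive): T − 59.561 − 15.317 = 9.9 a. For the hanging bucket (downward positive): 15 × 9.8 − T = 15 a.
Adding the two equations eliminates T: 72.122 = 24.9 a, so a = 2.8965 m/s².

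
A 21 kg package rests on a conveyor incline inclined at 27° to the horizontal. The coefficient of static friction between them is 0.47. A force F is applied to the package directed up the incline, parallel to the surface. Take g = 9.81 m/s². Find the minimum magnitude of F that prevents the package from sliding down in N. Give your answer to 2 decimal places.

The normal force is N = mg cos 27° = 183.556 N. With F at its minimum the package is on the verge of sliding down, so static friction is at its maximum μ_s N = 0.47 × 183.556 = 86.271 N and acts up the slope.
Equilibrium along the incline: F + μ_s N = mg sin 27°, so F = 93.527 − 86.271 = 7.256 N.

7.26 N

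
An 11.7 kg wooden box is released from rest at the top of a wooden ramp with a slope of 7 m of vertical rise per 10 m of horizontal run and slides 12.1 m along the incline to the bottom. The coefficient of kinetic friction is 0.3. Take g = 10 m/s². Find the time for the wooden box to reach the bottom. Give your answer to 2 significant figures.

2.7 s

The weight component along the incline is mg sin 34.99° = 67.095 N and the normal force is N = mg cos 34.99° = 95.850 N.
Friction up the slope is f = μN = 0.3 × 95.850 = 28.755 N, so the net downslope force is 67.095 − 28.755 = 38.340 N and a = 38.340 / 11.7 = 3.2769 m/s².
Starting from rest, L = ½at², so t = √(2L/a) = √(2 × 12.1 / 3.2769) = 2.7175 s.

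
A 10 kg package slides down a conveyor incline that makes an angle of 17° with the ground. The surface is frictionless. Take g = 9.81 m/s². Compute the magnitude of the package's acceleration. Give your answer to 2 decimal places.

Resolving the weight along the incline: the component pulling the package down the slope is mg sin 17° = 10 × 9.81 × 0.2924 = 28.684 N, and the normal force is N = mg cos 17° = 10 × 9.81 × 0.9563 = 93.813 N.
With no friction the net force along the incline is 28.684 N, so a = g sin 17° = 28.684 / 10 = 2.8684 m/s².

2.87 m/s²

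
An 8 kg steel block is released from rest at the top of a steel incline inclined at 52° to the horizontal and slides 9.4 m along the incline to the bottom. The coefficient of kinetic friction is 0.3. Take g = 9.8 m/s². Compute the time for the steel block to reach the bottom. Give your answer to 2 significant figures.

1.8 s

The weight component along the incline is mg sin 52° = 61.780 N and the normal force is N = mg cos 52° = 48.268 N.
Friction up the slope is f = μN = 0.3 × 48.268 = 14.480 N, so the net downslope force is 61.780 − 14.480 = 47.300 N and a = 47.300 / 8 = 5.9125 m/s².
Starting from rest, L = ½at², so t = √(2L/a) = √(2 × 9.4 / 5.9125) = 1.7832 s.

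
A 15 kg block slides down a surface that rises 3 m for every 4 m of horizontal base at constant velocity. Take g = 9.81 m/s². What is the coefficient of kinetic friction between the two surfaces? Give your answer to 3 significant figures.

0.750

At constant velocity the net force along the incline is zero: mg sin 36.87° = μ mg cos 36.87°.
So μ = tan 36.87° = 0.6000 / 0.8000 = 0.7500.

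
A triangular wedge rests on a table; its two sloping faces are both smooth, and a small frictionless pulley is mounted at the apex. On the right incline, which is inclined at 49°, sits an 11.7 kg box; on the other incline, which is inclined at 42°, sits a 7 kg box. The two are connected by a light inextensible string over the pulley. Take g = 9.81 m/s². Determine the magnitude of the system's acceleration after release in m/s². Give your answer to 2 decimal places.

Resolve each weight along its own incline: the 11.7 kg mass has component 11.7 × 9.81 × sin 49° = 86.623 N down its slope, and the 7 kg mass has 7 × 9.81 × sin 42° = 45.949 N down its slope.
The 11.7 kg side's 86.623 N exceeds the other side's 45.949 N, so that mass slides down and the 7 kg mass slides up. Taking that direction as positive, Newton's second law for the whole system gives 86.623 − 45.949 = (11.7 + 7) a, so a = 40.674 / 18.7 = 2.1751 m/s².

2.18 m/s²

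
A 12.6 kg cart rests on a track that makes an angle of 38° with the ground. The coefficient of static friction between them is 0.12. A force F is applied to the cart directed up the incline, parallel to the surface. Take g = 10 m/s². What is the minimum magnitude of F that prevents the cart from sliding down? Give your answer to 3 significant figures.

65.7 N

The normal force is N = mg cos 38° = 99.289 N. With F at its minimum the cart is on the verge of sliding down, so static friction is at its maximum μ_s N = 0.12 × 99.289 = 11.915 N and acts up the slope.
Equilibrium along the incline: F + μ_s N = mg sin 38°, so F = 77.573 − 11.915 = 65.658 N.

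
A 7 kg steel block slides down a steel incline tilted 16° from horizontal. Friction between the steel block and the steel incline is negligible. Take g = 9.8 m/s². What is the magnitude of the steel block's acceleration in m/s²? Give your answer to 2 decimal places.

Resolving the weight along the incline: the component pulling the steel block down the slope is mg sin 16° = 7 × 9.8 × 0.2756 = 18.906 N, and the normal force is N = mg cos 16° = 7 × 9.8 × 0.9613 = 65.945 N.
With no friction the net force along the incline is 18.906 N, so a = g sin 16° = 18.906 / 7 = 2.7009 m/s².

2.70 m/s²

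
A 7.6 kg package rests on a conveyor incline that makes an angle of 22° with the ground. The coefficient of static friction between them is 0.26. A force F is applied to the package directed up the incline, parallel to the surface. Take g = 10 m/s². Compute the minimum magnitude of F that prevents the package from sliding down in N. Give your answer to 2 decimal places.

10.15 N

The normal force is N = mg cos 22° = 70.466 N. With F at its minimum the package is on the verge of sliding down, so static friction is at its maximum μ_s N = 0.26 × 70.466 = 18.321 N and acts up the slope.
Equilibrium along the incline: F + μ_s N = mg sin 22°, so F = 28.470 − 18.321 = 10.149 N.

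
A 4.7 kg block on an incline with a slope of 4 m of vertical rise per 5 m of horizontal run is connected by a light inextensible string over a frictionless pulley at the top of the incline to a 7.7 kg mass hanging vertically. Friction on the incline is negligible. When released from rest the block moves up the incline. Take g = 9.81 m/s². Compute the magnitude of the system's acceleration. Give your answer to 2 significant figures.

For the block on the incline: the weight component along the slope is m₁g sin 38.66° = 4.7 × 9.81 × 0.6247 = 28.803 N and the normal force is N = m₁g cos 38.66° = 36.004 N.
Newton's second law for the block (up-slope positive): T − 28.803 = 4.7 a. For the hanging mass (downward positive): 7.7 × 9.81 − T = 7.7 a.
Adding the two equations eliminates T: 46.734 = 12.4 a, so a = 3.7689 m/s².

3.8 m/s²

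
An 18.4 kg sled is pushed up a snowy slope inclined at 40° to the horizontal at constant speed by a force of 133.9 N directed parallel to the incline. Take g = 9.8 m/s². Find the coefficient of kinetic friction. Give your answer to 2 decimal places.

At constant speed ΣF = 0 along the incline. The applied 133.9 N acts up the slope; the weight component mg sin 40° = 115.907 N and kinetic friction μN both act down the slope.
So 133.9 = 115.907 + μ × 138.133, giving μ = (133.9 − 115.907) / 138.133 = 0.1303.

0.13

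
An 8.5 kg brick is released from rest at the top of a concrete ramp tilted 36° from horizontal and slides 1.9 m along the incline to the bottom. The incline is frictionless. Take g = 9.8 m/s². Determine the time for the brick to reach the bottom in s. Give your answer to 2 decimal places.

0.81 s

The weight component along the incline is mg sin 36° = 48.963 N and the normal force is N = mg cos 36° = 67.391 N.
With no friction, a = g sin 36° = 5.7603 m/s².
Starting from rest, L = ½at², so t = √(2L/a) = √(2 × 1.9 / 5.7603) = 0.8122 s.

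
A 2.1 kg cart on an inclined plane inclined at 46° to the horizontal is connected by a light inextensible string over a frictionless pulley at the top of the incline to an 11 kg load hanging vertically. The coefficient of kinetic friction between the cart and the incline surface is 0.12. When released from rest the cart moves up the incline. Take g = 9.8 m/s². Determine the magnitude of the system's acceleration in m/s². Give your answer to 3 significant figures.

6.97 m/s²

For the cart on the incline: the weight component along the slope is m₁g sin 46° = 2.1 × 9.8 × 0.7193 = 14.803 N and the normal force is N = m₁g cos 46° = 14.296 N.
Kinetic friction opposes the cart's motion up the incline: f = μN = 0.12 × 14.296 = 1.716 N acting down the slope.
Newton's second law for the cart (up-slope positive): T − 14.803 − 1.716 = 2.1 a. For the hanging load (downward positive): 11 × 9.8 − T = 11 a.
Adding the two equations eliminates T: 91.281 = 13.1 a, so a = 6.9680 m/s².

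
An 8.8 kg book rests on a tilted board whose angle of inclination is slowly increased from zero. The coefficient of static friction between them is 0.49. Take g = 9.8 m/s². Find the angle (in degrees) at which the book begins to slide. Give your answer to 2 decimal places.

At the threshold of sliding, static friction is at its maximum μ_s N and exactly balances the weight component along the incline: mg sin θ = μ_s mg cos θ.
Hence tan θ = μ_s = 0.49, so θ = arctan(0.49) = 26.1049°.

26.10°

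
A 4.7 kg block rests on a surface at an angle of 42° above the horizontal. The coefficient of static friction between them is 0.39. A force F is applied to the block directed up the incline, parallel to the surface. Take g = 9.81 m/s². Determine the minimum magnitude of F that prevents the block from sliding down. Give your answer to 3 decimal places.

The normal force is N = mg cos 42° = 34.264 N. With F at its minimum the block is on the verge of sliding down, so static friction is at its maximum μ_s N = 0.39 × 34.264 = 13.363 N and acts up the slope.
Equilibrium along the incline: F + μ_s N = mg sin 42°, so F = 30.852 − 13.363 = 17.489 N.

17.489 N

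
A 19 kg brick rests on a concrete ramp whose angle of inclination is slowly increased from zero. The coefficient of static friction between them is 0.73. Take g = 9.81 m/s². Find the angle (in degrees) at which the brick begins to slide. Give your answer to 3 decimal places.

At the threshold of sliding, static friction is at its maximum μ_s N and exactly balances the weight component along the incline: mg sin θ = μ_s mg cos θ.
Hence tan θ = μ_s = 0.73, so θ = arctan(0.73) = 36.1294°.

36.129°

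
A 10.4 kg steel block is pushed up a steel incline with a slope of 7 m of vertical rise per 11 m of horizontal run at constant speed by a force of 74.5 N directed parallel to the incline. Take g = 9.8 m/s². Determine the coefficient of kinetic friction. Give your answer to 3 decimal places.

0.230

At constant speed ΣF = 0 along the incline. The applied 74.5 N acts up the slope; the weight component mg sin 32.47° = 54.718 N and kinetic friction μN both act down the slope.
So 74.5 = 54.718 + μ × 85.986, giving μ = (74.5 − 54.718) / 85.986 = 0.2301.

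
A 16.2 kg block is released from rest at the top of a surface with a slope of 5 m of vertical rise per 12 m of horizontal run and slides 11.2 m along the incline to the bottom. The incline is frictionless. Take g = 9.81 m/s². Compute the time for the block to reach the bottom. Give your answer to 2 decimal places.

2.44 s

The weight component along the incline is mg sin 22.62° = 61.124 N and the normal force is N = mg cos 22.62° = 146.697 N.
With no friction, a = g sin 22.62° = 3.7731 m/s².
Starting from rest, L = ½at², so t = √(2L/a) = √(2 × 11.2 / 3.7731) = 2.4365 s.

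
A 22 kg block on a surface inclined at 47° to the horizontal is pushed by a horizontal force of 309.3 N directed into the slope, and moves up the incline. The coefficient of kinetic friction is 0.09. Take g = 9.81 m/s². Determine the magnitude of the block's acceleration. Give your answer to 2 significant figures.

0.89 m/s²

The horizontal push has components F cos 47° = 309.3 × 0.6820 = 210.943 N up the incline and F sin 47° = 309.3 × 0.7314 = 226.222 N pressing into the surface.
The normal force is therefore N = mg cos 47° + F sin 47° = 147.189 + 226.222 = 373.411 N, and kinetic friction down the slope is μN = 0.09 × 373.411 = 33.607 N.
Along the incline: F cos 47° − mg sin 47° − μN = ma, so 210.943 − 157.851 − 33.607 = 22 a, giving a = 0.8857 m/s².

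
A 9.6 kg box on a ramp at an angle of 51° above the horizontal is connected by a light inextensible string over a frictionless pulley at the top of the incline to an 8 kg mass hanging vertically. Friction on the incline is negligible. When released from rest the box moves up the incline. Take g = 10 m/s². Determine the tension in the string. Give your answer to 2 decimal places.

For the box on the incline: the weight component along the slope is m₁g sin 51° = 9.6 × 10 × 0.7771 = 74.602 N and the normal force is N = m₁g cos 51° = 60.415 N.
Newton's second law for the box (up-slope positive): T − 74.602 = 9.6 a. For the hanging mass (downward positive): 8 × 10 − T = 8 a.
Adding the two equations eliminates T: 5.398 = 17.6 a, so a = 0.3067 m/s².
Then from the hanging mass's equation, T = 8 × (10 − 0.3067) = 77.546 N.

77.55 N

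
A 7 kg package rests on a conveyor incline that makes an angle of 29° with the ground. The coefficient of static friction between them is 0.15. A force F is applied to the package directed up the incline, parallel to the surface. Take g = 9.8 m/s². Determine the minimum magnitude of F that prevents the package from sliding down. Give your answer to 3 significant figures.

The normal force is N = mg cos 29° = 59.999 N. With F at its minimum the package is on the verge of sliding down, so static friction is at its maximum μ_s N = 0.15 × 59.999 = 9.000 N and acts up the slope.
Equilibrium along the incline: F + μ_s N = mg sin 29°, so F = 33.258 − 9.000 = 24.258 N.

24.3 N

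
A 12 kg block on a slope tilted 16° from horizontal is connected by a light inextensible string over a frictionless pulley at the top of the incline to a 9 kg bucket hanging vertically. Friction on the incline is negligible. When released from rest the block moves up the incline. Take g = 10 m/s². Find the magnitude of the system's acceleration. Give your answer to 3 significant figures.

For the block on the incline: the weight component along the slope is m₁g sin 16° = 12 × 10 × 0.2756 = 33.072 N and the normal force is N = m₁g cos 16° = 115.351 N.
Newton's second law for the block (up-slope positive): T − 33.072 = 12 a. For the hanging bucket (downward positive): 9 × 10 − T = 9 a.
Adding the two equations eliminates T: 56.928 = 21 a, so a = 2.7109 m/s².

2.71 m/s²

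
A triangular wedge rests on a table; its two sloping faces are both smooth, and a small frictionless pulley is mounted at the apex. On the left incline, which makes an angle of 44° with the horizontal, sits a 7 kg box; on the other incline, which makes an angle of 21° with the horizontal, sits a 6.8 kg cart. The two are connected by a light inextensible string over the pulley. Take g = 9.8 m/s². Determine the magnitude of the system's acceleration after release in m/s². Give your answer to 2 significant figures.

Resolve each weight along its own incline: the 7 kg mass has component 7 × 9.8 × sin 44° = 47.654 N down its slope, and the 6.8 kg mass has 6.8 × 9.8 × sin 21° = 23.882 N down its slope.
The 7 kg side's 47.654 N exceeds the other side's 23.882 N, so that mass slides down and the 6.8 kg mass slides up. Taking that direction as positive, Newton's second law for the whole system gives 47.654 − 23.882 = (7 + 6.8) a, so a = 23.772 / 13.8 = 1.7226 m/s².

1.7 m/s²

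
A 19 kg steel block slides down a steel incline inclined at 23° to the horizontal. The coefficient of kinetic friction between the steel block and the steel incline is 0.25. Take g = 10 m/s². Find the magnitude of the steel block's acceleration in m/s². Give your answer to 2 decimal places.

Resolving the weight along the incline: the component pulling the steel block down the slope is mg sin 23° = 19 × 10 × 0.3907 = 74.233 N, and the normal force is N = mg cos 23° = 19 × 10 × 0.9205 = 174.895 N.
Kinetic friction acts up the slope with magnitude f = μN = 0.25 × 174.895 = 43.724 N.
Net force along the incline is 74.233 − 43.724 = 30.509 N, so a = 30.509 / 19 = 1.6057 m/s².

1.61 m/s²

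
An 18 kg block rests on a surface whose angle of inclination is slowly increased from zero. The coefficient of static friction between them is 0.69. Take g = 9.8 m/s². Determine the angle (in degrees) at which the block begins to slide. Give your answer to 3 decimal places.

At the threshold of sliding, static friction is at its maximum μ_s N and exactly balances the weight component along the incline: mg sin θ = μ_s mg cos θ.
Hence tan θ = μ_s = 0.69, so θ = arctan(0.69) = 34.6057°.

34.606°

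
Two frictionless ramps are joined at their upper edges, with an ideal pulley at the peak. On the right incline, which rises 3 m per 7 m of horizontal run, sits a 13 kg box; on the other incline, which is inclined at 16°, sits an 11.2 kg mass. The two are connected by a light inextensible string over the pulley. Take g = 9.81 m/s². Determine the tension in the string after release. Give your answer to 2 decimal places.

39.52 N

Resolve each weight along its own incline: the 13 kg mass has component 13 × 9.81 × sin 23.20° = 50.237 N down its slope, and the 11.2 kg mass has 11.2 × 9.81 × sin 16° = 30.285 N down its slope.
The 13 kg side's 50.237 N exceeds the other side's 30.285 N, so that mass slides down and the 11.2 kg mass slides up. Taking that direction as positive, Newton's second law for the whole system gives 50.237 − 30.285 = (13 + 11.2) a, so a = 19.952 / 24.2 = 0.8245 m/s².
For the 11.2 kg mass (up-slope positive): T − 30.285 = 11.2 × 0.8245, so T = 39.519 N.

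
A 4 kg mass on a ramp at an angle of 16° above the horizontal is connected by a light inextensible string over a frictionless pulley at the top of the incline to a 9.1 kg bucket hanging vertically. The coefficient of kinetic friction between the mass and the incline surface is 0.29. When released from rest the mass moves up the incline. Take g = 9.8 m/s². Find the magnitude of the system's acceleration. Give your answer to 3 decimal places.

For the mass on the incline: the weight component along the slope is m₁g sin 16° = 4 × 9.8 × 0.2756 = 10.804 N and the normal force is N = m₁g cos 16° = 37.681 N.
Kinetic friction opposes the mass's motion up the incline: f = μN = 0.29 × 37.681 = 10.927 N acting down the slope.
Newton's second law for the mass (up-slope positive): T − 10.804 − 10.927 = 4 a. For the hanging bucket (downward positive): 9.1 × 9.8 − T = 9.1 a.
Adding the two equations eliminates T: 67.449 = 13.1 a, so a = 5.1488 m/s².

5.149 m/s²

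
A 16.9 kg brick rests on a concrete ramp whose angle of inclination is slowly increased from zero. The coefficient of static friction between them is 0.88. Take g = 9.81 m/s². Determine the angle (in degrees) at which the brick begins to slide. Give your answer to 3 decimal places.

At the threshold of sliding, static friction is at its maximum μ_s N and exactly balances the weight component along the incline: mg sin θ = μ_s mg cos θ.
Hence tan θ = μ_s = 0.88, so θ = arctan(0.88) = 41.3478°.

41.348°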